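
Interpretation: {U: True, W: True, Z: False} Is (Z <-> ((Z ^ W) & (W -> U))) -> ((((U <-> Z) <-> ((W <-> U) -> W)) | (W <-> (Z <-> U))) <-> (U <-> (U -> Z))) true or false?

Z ^ W = False ^ True = True
W -> U = True -> True = True
(Z ^ W) & (W -> U) = True & True = True
Z <-> ((Z ^ W) & (W -> U)) = False <-> True = False
U <-> Z = True <-> False = False
W <-> U = True <-> True = True
(W <-> U) -> W = True -> True = True
(U <-> Z) <-> ((W <-> U) -> W) = False <-> True = False
Z <-> U = False <-> True = False
W <-> (Z <-> U) = True <-> False = False
((U <-> Z) <-> ((W <-> U) -> W)) | (W <-> (Z <-> U)) = False | False = False
U -> Z = True -> False = False
U <-> (U -> Z) = True <-> False = False
(((U <-> Z) <-> ((W <-> U) -> W)) | (W <-> (Z <-> U))) <-> (U <-> (U -> Z)) = False <-> False = True
(Z <-> ((Z ^ W) & (W -> U))) -> ((((U <-> Z) <-> ((W <-> U) -> W)) | (W <-> (Z <-> U))) <-> (U <-> (U -> Z))) = False -> True = True

True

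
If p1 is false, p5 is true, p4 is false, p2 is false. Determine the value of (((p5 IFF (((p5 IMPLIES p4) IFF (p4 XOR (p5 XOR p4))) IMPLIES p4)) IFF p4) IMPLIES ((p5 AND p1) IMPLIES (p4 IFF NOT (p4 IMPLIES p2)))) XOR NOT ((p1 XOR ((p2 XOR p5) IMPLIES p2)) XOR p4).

Substituting p1=false, p5=true, p4=false, p2=false:
p5 IMPLIES p4 = true IMPLIES false = false
p5 XOR p4 = true XOR false = true
p4 XOR (p5 XOR p4) = false XOR true = true
(p5 IMPLIES p4) IFF (p4 XOR (p5 XOR p4)) = false IFF true = false
((p5 IMPLIES p4) IFF (p4 XOR (p5 XOR p4))) IMPLIES p4 = false IMPLIES false = true
p5 IFF (((p5 IMPLIES p4) IFF (p4 XOR (p5 XOR p4))) IMPLIES p4) = true IFF true = true
(p5 IFF (((p5 IMPLIES p4) IFF (p4 XOR (p5 XOR p4))) IMPLIES p4)) IFF p4 = true IFF false = false
p5 AND p1 = true AND false = false
p4 IMPLIES p2 = false IMPLIES false = true
NOT (p4 IMPLIES p2) = NOT true = false
p4 IFF NOT (p4 IMPLIES p2) = false IFF false = true
(p5 AND p1) IMPLIES (p4 IFF NOT (p4 IMPLIES p2)) = false IMPLIES true = true
((p5 IFF (((p5 IMPLIES p4) IFF (p4 XOR (p5 XOR p4))) IMPLIES p4)) IFF p4) IMPLIES ((p5 AND p1) IMPLIES (p4 IFF NOT (p4 IMPLIES p2))) = false IMPLIES true = true
p2 XOR p5 = false XOR true = true
(p2 XOR p5) IMPLIES p2 = true IMPLIES false = false
p1 XOR ((p2 XOR p5) IMPLIES p2) = false XOR false = false
(p1 XOR ((p2 XOR p5) IMPLIES p2)) XOR p4 = false XOR false = false
NOT ((p1 XOR ((p2 XOR p5) IMPLIES p2)) XOR p4) = NOT false = true
(((p5 IFF (((p5 IMPLIES p4) IFF (p4 XOR (p5 XOR p4))) IMPLIES p4)) IFF p4) IMPLIES ((p5 AND p1) IMPLIES (p4 IFF NOT (p4 IMPLIES p2)))) XOR NOT ((p1 XOR ((p2 XOR p5) IMPLIES p2)) XOR p4) = true XOR true = false

false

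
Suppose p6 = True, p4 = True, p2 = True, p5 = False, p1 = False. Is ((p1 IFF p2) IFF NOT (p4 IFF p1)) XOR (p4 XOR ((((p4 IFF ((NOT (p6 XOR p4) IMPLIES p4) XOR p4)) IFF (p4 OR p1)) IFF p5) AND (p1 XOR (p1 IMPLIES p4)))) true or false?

Substituting p6=True, p4=True, p2=True, p5=False, p1=False:
p1 IFF p2 = False IFF True = False
p4 IFF p1 = True IFF False = False
NOT (p4 IFF p1) = NOT False = True
(p1 IFF p2) IFF NOT (p4 IFF p1) = False IFF True = False
p6 XOR p4 = True XOR True = False
NOT (p6 XOR p4) = NOT False = True
NOT (p6 XOR p4) IMPLIES p4 = True IMPLIES True = True
(NOT (p6 XOR p4) IMPLIES p4) XOR p4 = True XOR True = False
p4 IFF ((NOT (p6 XOR p4) IMPLIES p4) XOR p4) = True IFF False = False
p4 OR p1 = True OR False = True
(p4 IFF ((NOT (p6 XOR p4) IMPLIES p4) XOR p4)) IFF (p4 OR p1) = False IFF True = False
((p4 IFF ((NOT (p6 XOR p4) IMPLIES p4) XOR p4)) IFF (p4 OR p1)) IFF p5 = False IFF False = True
p1 IMPLIES p4 = False IMPLIES True = True
p1 XOR (p1 IMPLIES p4) = False XOR True = True
(((p4 IFF ((NOT (p6 XOR p4) IMPLIES p4) XOR p4)) IFF (p4 OR p1)) IFF p5) AND (p1 XOR (p1 IMPLIES p4)) = True AND True = True
p4 XOR ((((p4 IFF ((NOT (p6 XOR p4) IMPLIES p4) XOR p4)) IFF (p4 OR p1)) IFF p5) AND (p1 XOR (p1 IMPLIES p4))) = True XOR True = False
((p1 IFF p2) IFF NOT (p4 IFF p1)) XOR (p4 XOR ((((p4 IFF ((NOT (p6 XOR p4) IMPLIES p4) XOR p4)) IFF (p4 OR p1)) IFF p5) AND (p1 XOR (p1 IMPLIES p4)))) = False XOR False = False

False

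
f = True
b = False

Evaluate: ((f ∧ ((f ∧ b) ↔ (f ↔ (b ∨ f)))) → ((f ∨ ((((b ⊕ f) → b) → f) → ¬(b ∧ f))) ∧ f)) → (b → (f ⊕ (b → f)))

True

f ∧ b = True ∧ False = False
b ∨ f = False ∨ True = True
f ↔ (b ∨ f) = True ↔ True = True
(f ∧ b) ↔ (f ↔ (b ∨ f)) = False ↔ True = False
f ∧ ((f ∧ b) ↔ (f ↔ (b ∨ f))) = True ∧ False = False
b ⊕ f = False ⊕ True = True
(b ⊕ f) → b = True → False = False
((b ⊕ f) → b) → f = False → True = True
b ∧ f = False ∧ True = False
¬(b ∧ f) = ¬False = True
(((b ⊕ f) → b) → f) → ¬(b ∧ f) = True → True = True
f ∨ ((((b ⊕ f) → b) → f) → ¬(b ∧ f)) = True ∨ True = True
(f ∨ ((((b ⊕ f) → b) → f) → ¬(b ∧ f))) ∧ f = True ∧ True = True
(f ∧ ((f ∧ b) ↔ (f ↔ (b ∨ f)))) → ((f ∨ ((((b ⊕ f) → b) → f) → ¬(b ∧ f))) ∧ f) = False → True = True
b → f = False → True = True
f ⊕ (b → f) = True ⊕ True = False
b → (f ⊕ (b → f)) = False → False = True
((f ∧ ((f ∧ b) ↔ (f ↔ (b ∨ f)))) → ((f ∨ ((((b ⊕ f) → b) → f) → ¬(b ∧ f))) ∧ f)) → (b → (f ⊕ (b → f))) = True → True = True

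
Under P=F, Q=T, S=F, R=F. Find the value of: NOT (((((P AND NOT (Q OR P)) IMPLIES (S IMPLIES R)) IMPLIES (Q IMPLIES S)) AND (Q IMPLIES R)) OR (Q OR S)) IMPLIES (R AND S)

Q OR P = T OR F = T
NOT (Q OR P) = NOT T = F
P AND NOT (Q OR P) = F AND F = F
S IMPLIES R = F IMPLIES F = T
(P AND NOT (Q OR P)) IMPLIES (S IMPLIES R) = F IMPLIES T = T
Q IMPLIES S = T IMPLIES F = F
((P AND NOT (Q OR P)) IMPLIES (S IMPLIES R)) IMPLIES (Q IMPLIES S) = T IMPLIES F = F
Q IMPLIES R = T IMPLIES F = F
(((P AND NOT (Q OR P)) IMPLIES (S IMPLIES R)) IMPLIES (Q IMPLIES S)) AND (Q IMPLIES R) = F AND F = F
Q OR S = T OR F = T
((((P AND NOT (Q OR P)) IMPLIES (S IMPLIES R)) IMPLIES (Q IMPLIES S)) AND (Q IMPLIES R)) OR (Q OR S) = F OR T = T
NOT (((((P AND NOT (Q OR P)) IMPLIES (S IMPLIES R)) IMPLIES (Q IMPLIES S)) AND (Q IMPLIES R)) OR (Q OR S)) = NOT T = F
R AND S = F AND F = F
NOT (((((P AND NOT (Q OR P)) IMPLIES (S IMPLIES R)) IMPLIES (Q IMPLIES S)) AND (Q IMPLIES R)) OR (Q OR S)) IMPLIES (R AND S) = F IMPLIES F = T

T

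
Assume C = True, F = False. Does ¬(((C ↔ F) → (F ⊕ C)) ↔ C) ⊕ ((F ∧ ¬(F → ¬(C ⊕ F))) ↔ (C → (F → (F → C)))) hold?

False

C ↔ F = True ↔ False = False
F ⊕ C = False ⊕ True = True
(C ↔ F) → (F ⊕ C) = False → True = True
((C ↔ F) → (F ⊕ C)) ↔ C = True ↔ True = True
¬(((C ↔ F) → (F ⊕ C)) ↔ C) = ¬True = False
C ⊕ F = True ⊕ False = True
¬(C ⊕ F) = ¬True = False
F → ¬(C ⊕ F) = False → False = True
¬(F → ¬(C ⊕ F)) = ¬True = False
F ∧ ¬(F → ¬(C ⊕ F)) = False ∧ False = False
F → C = False → True = True
F → (F → C) = False → True = True
C → (F → (F → C)) = True → True = True
(F ∧ ¬(F → ¬(C ⊕ F))) ↔ (C → (F → (F → C))) = False ↔ True = False
¬(((C ↔ F) → (F ⊕ C)) ↔ C) ⊕ ((F ∧ ¬(F → ¬(C ⊕ F))) ↔ (C → (F → (F → C)))) = False ⊕ False = False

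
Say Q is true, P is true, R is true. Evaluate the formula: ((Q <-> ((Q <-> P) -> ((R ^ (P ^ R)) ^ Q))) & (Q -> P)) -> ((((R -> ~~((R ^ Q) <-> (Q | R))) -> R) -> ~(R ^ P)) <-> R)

Q <-> P = 1 <-> 1 = 1
P ^ R = 1 ^ 1 = 0
R ^ (P ^ R) = 1 ^ 0 = 1
(R ^ (P ^ R)) ^ Q = 1 ^ 1 = 0
(Q <-> P) -> ((R ^ (P ^ R)) ^ Q) = 1 -> 0 = 0
Q <-> ((Q <-> P) -> ((R ^ (P ^ R)) ^ Q)) = 1 <-> 0 = 0
Q -> P = 1 -> 1 = 1
(Q <-> ((Q <-> P) -> ((R ^ (P ^ R)) ^ Q))) & (Q -> P) = 0 & 1 = 0
R ^ Q = 1 ^ 1 = 0
Q | R = 1 | 1 = 1
(R ^ Q) <-> (Q | R) = 0 <-> 1 = 0
~((R ^ Q) <-> (Q | R)) = ~0 = 1
~~((R ^ Q) <-> (Q | R)) = ~1 = 0
R -> ~~((R ^ Q) <-> (Q | R)) = 1 -> 0 = 0
(R -> ~~((R ^ Q) <-> (Q | R))) -> R = 0 -> 1 = 1
R ^ P = 1 ^ 1 = 0
~(R ^ P) = ~0 = 1
((R -> ~~((R ^ Q) <-> (Q | R))) -> R) -> ~(R ^ P) = 1 -> 1 = 1
(((R -> ~~((R ^ Q) <-> (Q | R))) -> R) -> ~(R ^ P)) <-> R = 1 <-> 1 = 1
((Q <-> ((Q <-> P) -> ((R ^ (P ^ R)) ^ Q))) & (Q -> P)) -> ((((R -> ~~((R ^ Q) <-> (Q | R))) -> R) -> ~(R ^ P)) <-> R) = 0 -> 1 = 1

1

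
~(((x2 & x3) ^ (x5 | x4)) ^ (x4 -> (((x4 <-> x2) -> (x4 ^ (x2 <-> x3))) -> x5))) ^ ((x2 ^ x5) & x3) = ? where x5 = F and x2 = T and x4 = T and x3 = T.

T

x2 & x3 = T & T = T
x5 | x4 = F | T = T
(x2 & x3) ^ (x5 | x4) = T ^ T = F
x4 <-> x2 = T <-> T = T
x2 <-> x3 = T <-> T = T
x4 ^ (x2 <-> x3) = T ^ T = F
(x4 <-> x2) -> (x4 ^ (x2 <-> x3)) = T -> F = F
((x4 <-> x2) -> (x4 ^ (x2 <-> x3))) -> x5 = F -> F = T
x4 -> (((x4 <-> x2) -> (x4 ^ (x2 <-> x3))) -> x5) = T -> T = T
((x2 & x3) ^ (x5 | x4)) ^ (x4 -> (((x4 <-> x2) -> (x4 ^ (x2 <-> x3))) -> x5)) = F ^ T = T
~(((x2 & x3) ^ (x5 | x4)) ^ (x4 -> (((x4 <-> x2) -> (x4 ^ (x2 <-> x3))) -> x5))) = ~T = F
x2 ^ x5 = T ^ F = T
(x2 ^ x5) & x3 = T & T = T
~(((x2 & x3) ^ (x5 | x4)) ^ (x4 -> (((x4 <-> x2) -> (x4 ^ (x2 <-> x3))) -> x5))) ^ ((x2 ^ x5) & x3) = F ^ T = T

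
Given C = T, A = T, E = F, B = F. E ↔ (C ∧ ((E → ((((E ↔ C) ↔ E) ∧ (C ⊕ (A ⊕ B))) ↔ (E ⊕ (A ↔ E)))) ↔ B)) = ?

T

E ↔ C = F ↔ T = F
(E ↔ C) ↔ E = F ↔ F = T
A ⊕ B = T ⊕ F = T
C ⊕ (A ⊕ B) = T ⊕ T = F
((E ↔ C) ↔ E) ∧ (C ⊕ (A ⊕ B)) = T ∧ F = F
A ↔ E = T ↔ F = F
E ⊕ (A ↔ E) = F ⊕ F = F
(((E ↔ C) ↔ E) ∧ (C ⊕ (A ⊕ B))) ↔ (E ⊕ (A ↔ E)) = F ↔ F = T
E → ((((E ↔ C) ↔ E) ∧ (C ⊕ (A ⊕ B))) ↔ (E ⊕ (A ↔ E))) = F → T = T
(E → ((((E ↔ C) ↔ E) ∧ (C ⊕ (A ⊕ B))) ↔ (E ⊕ (A ↔ E)))) ↔ B = T ↔ F = F
C ∧ ((E → ((((E ↔ C) ↔ E) ∧ (C ⊕ (A ⊕ B))) ↔ (E ⊕ (A ↔ E)))) ↔ B) = T ∧ F = F
E ↔ (C ∧ ((E → ((((E ↔ C) ↔ E) ∧ (C ⊕ (A ⊕ B))) ↔ (E ⊕ (A ↔ E)))) ↔ B)) = F ↔ F = T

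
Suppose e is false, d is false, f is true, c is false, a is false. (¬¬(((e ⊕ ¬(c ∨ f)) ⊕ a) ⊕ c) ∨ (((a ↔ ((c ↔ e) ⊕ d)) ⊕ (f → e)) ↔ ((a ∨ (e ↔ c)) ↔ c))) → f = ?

c ∨ f = F ∨ T = T
¬(c ∨ f) = ¬T = F
e ⊕ ¬(c ∨ f) = F ⊕ F = F
(e ⊕ ¬(c ∨ f)) ⊕ a = F ⊕ F = F
((e ⊕ ¬(c ∨ f)) ⊕ a) ⊕ c = F ⊕ F = F
¬(((e ⊕ ¬(c ∨ f)) ⊕ a) ⊕ c) = ¬F = T
¬¬(((e ⊕ ¬(c ∨ f)) ⊕ a) ⊕ c) = ¬T = F
c ↔ e = F ↔ F = T
(c ↔ e) ⊕ d = T ⊕ F = T
a ↔ ((c ↔ e) ⊕ d) = F ↔ T = F
f → e = T → F = F
(a ↔ ((c ↔ e) ⊕ d)) ⊕ (f → e) = F ⊕ F = F
e ↔ c = F ↔ F = T
a ∨ (e ↔ c) = F ∨ T = T
(a ∨ (e ↔ c)) ↔ c = T ↔ F = F
((a ↔ ((c ↔ e) ⊕ d)) ⊕ (f → e)) ↔ ((a ∨ (e ↔ c)) ↔ c) = F ↔ F = T
¬¬(((e ⊕ ¬(c ∨ f)) ⊕ a) ⊕ c) ∨ (((a ↔ ((c ↔ e) ⊕ d)) ⊕ (f → e)) ↔ ((a ∨ (e ↔ c)) ↔ c)) = F ∨ T = T
(¬¬(((e ⊕ ¬(c ∨ f)) ⊕ a) ⊕ c) ∨ (((a ↔ ((c ↔ e) ⊕ d)) ⊕ (f → e)) ↔ ((a ∨ (e ↔ c)) ↔ c))) → f = T → T = T

T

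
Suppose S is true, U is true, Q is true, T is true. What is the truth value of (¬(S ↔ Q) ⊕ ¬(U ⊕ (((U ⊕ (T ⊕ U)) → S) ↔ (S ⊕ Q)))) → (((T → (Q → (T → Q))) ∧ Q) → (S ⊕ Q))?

True

S ↔ Q = True ↔ True = True
¬(S ↔ Q) = ¬True = False
T ⊕ U = True ⊕ True = False
U ⊕ (T ⊕ U) = True ⊕ False = True
(U ⊕ (T ⊕ U)) → S = True → True = True
S ⊕ Q = True ⊕ True = False
((U ⊕ (T ⊕ U)) → S) ↔ (S ⊕ Q) = True ↔ False = False
U ⊕ (((U ⊕ (T ⊕ U)) → S) ↔ (S ⊕ Q)) = True ⊕ False = True
¬(U ⊕ (((U ⊕ (T ⊕ U)) → S) ↔ (S ⊕ Q))) = ¬True = False
¬(S ↔ Q) ⊕ ¬(U ⊕ (((U ⊕ (T ⊕ U)) → S) ↔ (S ⊕ Q))) = False ⊕ False = False
T → Q = True → True = True
Q → (T → Q) = True → True = True
T → (Q → (T → Q)) = True → True = True
(T → (Q → (T → Q))) ∧ Q = True ∧ True = True
S ⊕ Q = True ⊕ True = False
((T → (Q → (T → Q))) ∧ Q) → (S ⊕ Q) = True → False = False
(¬(S ↔ Q) ⊕ ¬(U ⊕ (((U ⊕ (T ⊕ U)) → S) ↔ (S ⊕ Q)))) → (((T → (Q → (T → Q))) ∧ Q) → (S ⊕ Q)) = False → False = True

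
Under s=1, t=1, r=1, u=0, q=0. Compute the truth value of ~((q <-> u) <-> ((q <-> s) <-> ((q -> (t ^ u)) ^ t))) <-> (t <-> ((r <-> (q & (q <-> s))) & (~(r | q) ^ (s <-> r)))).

Substituting s=1, t=1, r=1, u=0, q=0:
q <-> u = 0 <-> 0 = 1
q <-> s = 0 <-> 1 = 0
t ^ u = 1 ^ 0 = 1
q -> (t ^ u) = 0 -> 1 = 1
(q -> (t ^ u)) ^ t = 1 ^ 1 = 0
(q <-> s) <-> ((q -> (t ^ u)) ^ t) = 0 <-> 0 = 1
(q <-> u) <-> ((q <-> s) <-> ((q -> (t ^ u)) ^ t)) = 1 <-> 1 = 1
~((q <-> u) <-> ((q <-> s) <-> ((q -> (t ^ u)) ^ t))) = ~1 = 0
q <-> s = 0 <-> 1 = 0
q & (q <-> s) = 0 & 0 = 0
r <-> (q & (q <-> s)) = 1 <-> 0 = 0
r | q = 1 | 0 = 1
~(r | q) = ~1 = 0
s <-> r = 1 <-> 1 = 1
~(r | q) ^ (s <-> r) = 0 ^ 1 = 1
(r <-> (q & (q <-> s))) & (~(r | q) ^ (s <-> r)) = 0 & 1 = 0
t <-> ((r <-> (q & (q <-> s))) & (~(r | q) ^ (s <-> r))) = 1 <-> 0 = 0
~((q <-> u) <-> ((q <-> s) <-> ((q -> (t ^ u)) ^ t))) <-> (t <-> ((r <-> (q & (q <-> s))) & (~(r | q) ^ (s <-> r)))) = 0 <-> 0 = 1

1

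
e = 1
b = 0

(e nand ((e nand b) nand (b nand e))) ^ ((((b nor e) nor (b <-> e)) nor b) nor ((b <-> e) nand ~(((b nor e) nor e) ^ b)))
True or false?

1

e nand b = 1 nand 0 = 1
b nand e = 0 nand 1 = 1
(e nand b) nand (b nand e) = 1 nand 1 = 0
e nand ((e nand b) nand (b nand e)) = 1 nand 0 = 1
b nor e = 0 nor 1 = 0
b <-> e = 0 <-> 1 = 0
(b nor e) nor (b <-> e) = 0 nor 0 = 1
((b nor e) nor (b <-> e)) nor b = 1 nor 0 = 0
b <-> e = 0 <-> 1 = 0
b nor e = 0 nor 1 = 0
(b nor e) nor e = 0 nor 1 = 0
((b nor e) nor e) ^ b = 0 ^ 0 = 0
~(((b nor e) nor e) ^ b) = ~0 = 1
(b <-> e) nand ~(((b nor e) nor e) ^ b) = 0 nand 1 = 1
(((b nor e) nor (b <-> e)) nor b) nor ((b <-> e) nand ~(((b nor e) nor e) ^ b)) = 0 nor 1 = 0
(e nand ((e nand b) nand (b nand e))) ^ ((((b nor e) nor (b <-> e)) nor b) nor ((b <-> e) nand ~(((b nor e) nor e) ^ b))) = 1 ^ 0 = 1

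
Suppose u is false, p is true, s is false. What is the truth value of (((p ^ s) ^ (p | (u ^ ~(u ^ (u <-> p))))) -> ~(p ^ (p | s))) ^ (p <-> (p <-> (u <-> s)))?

False

p ^ s = True ^ False = True
u <-> p = False <-> True = False
u ^ (u <-> p) = False ^ False = False
~(u ^ (u <-> p)) = ~False = True
u ^ ~(u ^ (u <-> p)) = False ^ True = True
p | (u ^ ~(u ^ (u <-> p))) = True | True = True
(p ^ s) ^ (p | (u ^ ~(u ^ (u <-> p)))) = True ^ True = False
p | s = True | False = True
p ^ (p | s) = True ^ True = False
~(p ^ (p | s)) = ~False = True
((p ^ s) ^ (p | (u ^ ~(u ^ (u <-> p))))) -> ~(p ^ (p | s)) = False -> True = True
u <-> s = False <-> False = True
p <-> (u <-> s) = True <-> True = True
p <-> (p <-> (u <-> s)) = True <-> True = True
(((p ^ s) ^ (p | (u ^ ~(u ^ (u <-> p))))) -> ~(p ^ (p | s))) ^ (p <-> (p <-> (u <-> s))) = True ^ True = False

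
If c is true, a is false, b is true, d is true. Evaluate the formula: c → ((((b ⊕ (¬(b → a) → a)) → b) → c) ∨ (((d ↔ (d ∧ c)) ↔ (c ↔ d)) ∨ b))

True

b → a = True → False = False
¬(b → a) = ¬False = True
¬(b → a) → a = True → False = False
b ⊕ (¬(b → a) → a) = True ⊕ False = True
(b ⊕ (¬(b → a) → a)) → b = True → True = True
((b ⊕ (¬(b → a) → a)) → b) → c = True → True = True
d ∧ c = True ∧ True = True
d ↔ (d ∧ c) = True ↔ True = True
c ↔ d = True ↔ True = True
(d ↔ (d ∧ c)) ↔ (c ↔ d) = True ↔ True = True
((d ↔ (d ∧ c)) ↔ (c ↔ d)) ∨ b = True ∨ True = True
(((b ⊕ (¬(b → a) → a)) → b) → c) ∨ (((d ↔ (d ∧ c)) ↔ (c ↔ d)) ∨ b) = True ∨ True = True
c → ((((b ⊕ (¬(b → a) → a)) → b) → c) ∨ (((d ↔ (d ∧ c)) ↔ (c ↔ d)) ∨ b)) = True → True = True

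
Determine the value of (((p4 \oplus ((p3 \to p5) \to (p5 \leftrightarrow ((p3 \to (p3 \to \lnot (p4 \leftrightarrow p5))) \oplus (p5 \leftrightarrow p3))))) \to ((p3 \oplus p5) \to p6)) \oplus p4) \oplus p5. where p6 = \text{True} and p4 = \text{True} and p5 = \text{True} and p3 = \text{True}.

p3 \to p5 = \text{True} \to \text{True} = \text{True}
p4 \leftrightarrow p5 = \text{True} \leftrightarrow \text{True} = \text{True}
\lnot (p4 \leftrightarrow p5) = \lnot \text{True} = \text{False}
p3 \to \lnot (p4 \leftrightarrow p5) = \text{True} \to \text{False} = \text{False}
p3 \to (p3 \to \lnot (p4 \leftrightarrow p5)) = \text{True} \to \text{False} = \text{False}
p5 \leftrightarrow p3 = \text{True} \leftrightarrow \text{True} = \text{True}
(p3 \to (p3 \to \lnot (p4 \leftrightarrow p5))) \oplus (p5 \leftrightarrow p3) = \text{False} \oplus \text{True} = \text{True}
p5 \leftrightarrow ((p3 \to (p3 \to \lnot (p4 \leftrightarrow p5))) \oplus (p5 \leftrightarrow p3)) = \text{True} \leftrightarrow \text{True} = \text{True}
(p3 \to p5) \to (p5 \leftrightarrow ((p3 \to (p3 \to \lnot (p4 \leftrightarrow p5))) \oplus (p5 \leftrightarrow p3))) = \text{True} \to \text{True} = \text{True}
p4 \oplus ((p3 \to p5) \to (p5 \leftrightarrow ((p3 \to (p3 \to \lnot (p4 \leftrightarrow p5))) \oplus (p5 \leftrightarrow p3)))) = \text{True} \oplus \text{True} = \text{False}
p3 \oplus p5 = \text{True} \oplus \text{True} = \text{False}
(p3 \oplus p5) \to p6 = \text{False} \to \text{True} = \text{True}
(p4 \oplus ((p3 \to p5) \to (p5 \leftrightarrow ((p3 \to (p3 \to \lnot (p4 \leftrightarrow p5))) \oplus (p5 \leftrightarrow p3))))) \to ((p3 \oplus p5) \to p6) = \text{False} \to \text{True} = \text{True}
((p4 \oplus ((p3 \to p5) \to (p5 \leftrightarrow ((p3 \to (p3 \to \lnot (p4 \leftrightarrow p5))) \oplus (p5 \leftrightarrow p3))))) \to ((p3 \oplus p5) \to p6)) \oplus p4 = \text{True} \oplus \text{True} = \text{False}
(((p4 \oplus ((p3 \to p5) \to (p5 \leftrightarrow ((p3 \to (p3 \to \lnot (p4 \leftrightarrow p5))) \oplus (p5 \leftrightarrow p3))))) \to ((p3 \oplus p5) \to p6)) \oplus p4) \oplus p5 = \text{False} \oplus \text{True} = \text{True}

\text{True}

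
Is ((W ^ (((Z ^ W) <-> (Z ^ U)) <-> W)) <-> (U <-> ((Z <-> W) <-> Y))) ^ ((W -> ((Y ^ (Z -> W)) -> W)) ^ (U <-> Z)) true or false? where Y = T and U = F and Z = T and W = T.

T

Z ^ W = T ^ T = F
Z ^ U = T ^ F = T
(Z ^ W) <-> (Z ^ U) = F <-> T = F
((Z ^ W) <-> (Z ^ U)) <-> W = F <-> T = F
W ^ (((Z ^ W) <-> (Z ^ U)) <-> W) = T ^ F = T
Z <-> W = T <-> T = T
(Z <-> W) <-> Y = T <-> T = T
U <-> ((Z <-> W) <-> Y) = F <-> T = F
(W ^ (((Z ^ W) <-> (Z ^ U)) <-> W)) <-> (U <-> ((Z <-> W) <-> Y)) = T <-> F = F
Z -> W = T -> T = T
Y ^ (Z -> W) = T ^ T = F
(Y ^ (Z -> W)) -> W = F -> T = T
W -> ((Y ^ (Z -> W)) -> W) = T -> T = T
U <-> Z = F <-> T = F
(W -> ((Y ^ (Z -> W)) -> W)) ^ (U <-> Z) = T ^ F = T
((W ^ (((Z ^ W) <-> (Z ^ U)) <-> W)) <-> (U <-> ((Z <-> W) <-> Y))) ^ ((W -> ((Y ^ (Z -> W)) -> W)) ^ (U <-> Z)) = F ^ T = T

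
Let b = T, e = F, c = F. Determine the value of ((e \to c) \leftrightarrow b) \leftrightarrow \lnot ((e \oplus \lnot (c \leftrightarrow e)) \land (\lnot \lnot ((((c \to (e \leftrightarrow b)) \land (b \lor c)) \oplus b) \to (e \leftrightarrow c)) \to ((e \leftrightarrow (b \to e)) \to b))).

e \to c = F \to F = T
(e \to c) \leftrightarrow b = T \leftrightarrow T = T
c \leftrightarrow e = F \leftrightarrow F = T
\lnot (c \leftrightarrow e) = \lnot T = F
e \oplus \lnot (c \leftrightarrow e) = F \oplus F = F
e \leftrightarrow b = F \leftrightarrow T = F
c \to (e \leftrightarrow b) = F \to F = T
b \lor c = T \lor F = T
(c \to (e \leftrightarrow b)) \land (b \lor c) = T \land T = T
((c \to (e \leftrightarrow b)) \land (b \lor c)) \oplus b = T \oplus T = F
e \leftrightarrow c = F \leftrightarrow F = T
(((c \to (e \leftrightarrow b)) \land (b \lor c)) \oplus b) \to (e \leftrightarrow c) = F \to T = T
\lnot ((((c \to (e \leftrightarrow b)) \land (b \lor c)) \oplus b) \to (e \leftrightarrow c)) = \lnot T = F
\lnot \lnot ((((c \to (e \leftrightarrow b)) \land (b \lor c)) \oplus b) \to (e \leftrightarrow c)) = \lnot F = T
b \to e = T \to F = F
e \leftrightarrow (b \to e) = F \leftrightarrow F = T
(e \leftrightarrow (b \to e)) \to b = T \to T = T
\lnot \lnot ((((c \to (e \leftrightarrow b)) \land (b \lor c)) \oplus b) \to (e \leftrightarrow c)) \to ((e \leftrightarrow (b \to e)) \to b) = T \to T = T
(e \oplus \lnot (c \leftrightarrow e)) \land (\lnot \lnot ((((c \to (e \leftrightarrow b)) \land (b \lor c)) \oplus b) \to (e \leftrightarrow c)) \to ((e \leftrightarrow (b \to e)) \to b)) = F \land T = F
\lnot ((e \oplus \lnot (c \leftrightarrow e)) \land (\lnot \lnot ((((c \to (e \leftrightarrow b)) \land (b \lor c)) \oplus b) \to (e \leftrightarrow c)) \to ((e \leftrightarrow (b \to e)) \to b))) = \lnot F = T
((e \to c) \leftrightarrow b) \leftrightarrow \lnot ((e \oplus \lnot (c \leftrightarrow e)) \land (\lnot \lnot ((((c \to (e \leftrightarrow b)) \land (b \lor c)) \oplus b) \to (e \leftrightarrow c)) \to ((e \leftrightarrow (b \to e)) \to b))) = T \leftrightarrow T = T

T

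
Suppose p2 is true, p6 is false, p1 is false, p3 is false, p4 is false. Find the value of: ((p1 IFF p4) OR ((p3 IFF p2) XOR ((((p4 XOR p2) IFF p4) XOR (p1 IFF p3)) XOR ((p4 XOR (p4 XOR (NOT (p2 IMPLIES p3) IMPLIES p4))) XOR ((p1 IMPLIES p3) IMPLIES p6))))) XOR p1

True

p1 IFF p4 = False IFF False = True
p3 IFF p2 = False IFF True = False
p4 XOR p2 = False XOR True = True
(p4 XOR p2) IFF p4 = True IFF False = False
p1 IFF p3 = False IFF False = True
((p4 XOR p2) IFF p4) XOR (p1 IFF p3) = False XOR True = True
p2 IMPLIES p3 = True IMPLIES False = False
NOT (p2 IMPLIES p3) = NOT False = True
NOT (p2 IMPLIES p3) IMPLIES p4 = True IMPLIES False = False
p4 XOR (NOT (p2 IMPLIES p3) IMPLIES p4) = False XOR False = False
p4 XOR (p4 XOR (NOT (p2 IMPLIES p3) IMPLIES p4)) = False XOR False = False
p1 IMPLIES p3 = False IMPLIES False = True
(p1 IMPLIES p3) IMPLIES p6 = True IMPLIES False = False
(p4 XOR (p4 XOR (NOT (p2 IMPLIES p3) IMPLIES p4))) XOR ((p1 IMPLIES p3) IMPLIES p6) = False XOR False = False
(((p4 XOR p2) IFF p4) XOR (p1 IFF p3)) XOR ((p4 XOR (p4 XOR (NOT (p2 IMPLIES p3) IMPLIES p4))) XOR ((p1 IMPLIES p3) IMPLIES p6)) = True XOR False = True
(p3 IFF p2) XOR ((((p4 XOR p2) IFF p4) XOR (p1 IFF p3)) XOR ((p4 XOR (p4 XOR (NOT (p2 IMPLIES p3) IMPLIES p4))) XOR ((p1 IMPLIES p3) IMPLIES p6))) = False XOR True = True
(p1 IFF p4) OR ((p3 IFF p2) XOR ((((p4 XOR p2) IFF p4) XOR (p1 IFF p3)) XOR ((p4 XOR (p4 XOR (NOT (p2 IMPLIES p3) IMPLIES p4))) XOR ((p1 IMPLIES p3) IMPLIES p6)))) = True OR True = True
((p1 IFF p4) OR ((p3 IFF p2) XOR ((((p4 XOR p2) IFF p4) XOR (p1 IFF p3)) XOR ((p4 XOR (p4 XOR (NOT (p2 IMPLIES p3) IMPLIES p4))) XOR ((p1 IMPLIES p3) IMPLIES p6))))) XOR p1 = True XOR False = True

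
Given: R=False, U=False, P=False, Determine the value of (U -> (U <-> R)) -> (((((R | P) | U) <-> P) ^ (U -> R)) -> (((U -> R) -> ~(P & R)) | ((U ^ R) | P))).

U <-> R = False <-> False = True
U -> (U <-> R) = False -> True = True
R | P = False | False = False
(R | P) | U = False | False = False
((R | P) | U) <-> P = False <-> False = True
U -> R = False -> False = True
(((R | P) | U) <-> P) ^ (U -> R) = True ^ True = False
U -> R = False -> False = True
P & R = False & False = False
~(P & R) = ~False = True
(U -> R) -> ~(P & R) = True -> True = True
U ^ R = False ^ False = False
(U ^ R) | P = False | False = False
((U -> R) -> ~(P & R)) | ((U ^ R) | P) = True | False = True
((((R | P) | U) <-> P) ^ (U -> R)) -> (((U -> R) -> ~(P & R)) | ((U ^ R) | P)) = False -> True = True
(U -> (U <-> R)) -> (((((R | P) | U) <-> P) ^ (U -> R)) -> (((U -> R) -> ~(P & R)) | ((U ^ R) | P))) = True -> True = True

True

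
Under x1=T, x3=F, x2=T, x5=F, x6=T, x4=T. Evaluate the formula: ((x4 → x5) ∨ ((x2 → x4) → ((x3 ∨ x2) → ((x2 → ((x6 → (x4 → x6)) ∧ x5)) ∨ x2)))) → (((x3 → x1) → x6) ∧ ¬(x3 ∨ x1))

Substituting x1=T, x3=F, x2=T, x5=F, x6=T, x4=T:
x4 → x5 = T → F = F
x2 → x4 = T → T = T
x3 ∨ x2 = F ∨ T = T
x4 → x6 = T → T = T
x6 → (x4 → x6) = T → T = T
(x6 → (x4 → x6)) ∧ x5 = T ∧ F = F
x2 → ((x6 → (x4 → x6)) ∧ x5) = T → F = F
(x2 → ((x6 → (x4 → x6)) ∧ x5)) ∨ x2 = F ∨ T = T
(x3 ∨ x2) → ((x2 → ((x6 → (x4 → x6)) ∧ x5)) ∨ x2) = T → T = T
(x2 → x4) → ((x3 ∨ x2) → ((x2 → ((x6 → (x4 → x6)) ∧ x5)) ∨ x2)) = T → T = T
(x4 → x5) ∨ ((x2 → x4) → ((x3 ∨ x2) → ((x2 → ((x6 → (x4 → x6)) ∧ x5)) ∨ x2))) = F ∨ T = T
x3 → x1 = F → T = T
(x3 → x1) → x6 = T → T = T
x3 ∨ x1 = F ∨ T = T
¬(x3 ∨ x1) = ¬T = F
((x3 → x1) → x6) ∧ ¬(x3 ∨ x1) = T ∧ F = F
((x4 → x5) ∨ ((x2 → x4) → ((x3 ∨ x2) → ((x2 → ((x6 → (x4 → x6)) ∧ x5)) ∨ x2)))) → (((x3 → x1) → x6) ∧ ¬(x3 ∨ x1)) = T → F = F

F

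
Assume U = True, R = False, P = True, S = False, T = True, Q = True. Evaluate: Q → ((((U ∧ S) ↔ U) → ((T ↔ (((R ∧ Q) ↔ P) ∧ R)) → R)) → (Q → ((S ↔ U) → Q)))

U ∧ S = True ∧ False = False
(U ∧ S) ↔ U = False ↔ True = False
R ∧ Q = False ∧ True = False
(R ∧ Q) ↔ P = False ↔ True = False
((R ∧ Q) ↔ P) ∧ R = False ∧ False = False
T ↔ (((R ∧ Q) ↔ P) ∧ R) = True ↔ False = False
(T ↔ (((R ∧ Q) ↔ P) ∧ R)) → R = False → False = True
((U ∧ S) ↔ U) → ((T ↔ (((R ∧ Q) ↔ P) ∧ R)) → R) = False → True = True
S ↔ U = False ↔ True = False
(S ↔ U) → Q = False → True = True
Q → ((S ↔ U) → Q) = True → True = True
(((U ∧ S) ↔ U) → ((T ↔ (((R ∧ Q) ↔ P) ∧ R)) → R)) → (Q → ((S ↔ U) → Q)) = True → True = True
Q → ((((U ∧ S) ↔ U) → ((T ↔ (((R ∧ Q) ↔ P) ∧ R)) → R)) → (Q → ((S ↔ U) → Q))) = True → True = True

True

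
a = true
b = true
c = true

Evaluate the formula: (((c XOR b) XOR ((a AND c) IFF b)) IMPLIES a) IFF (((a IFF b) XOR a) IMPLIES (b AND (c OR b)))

true

c XOR b = true XOR true = false
a AND c = true AND true = true
(a AND c) IFF b = true IFF true = true
(c XOR b) XOR ((a AND c) IFF b) = false XOR true = true
((c XOR b) XOR ((a AND c) IFF b)) IMPLIES a = true IMPLIES true = true
a IFF b = true IFF true = true
(a IFF b) XOR a = true XOR true = false
c OR b = true OR true = true
b AND (c OR b) = true AND true = true
((a IFF b) XOR a) IMPLIES (b AND (c OR b)) = false IMPLIES true = true
(((c XOR b) XOR ((a AND c) IFF b)) IMPLIES a) IFF (((a IFF b) XOR a) IMPLIES (b AND (c OR b))) = true IFF true = true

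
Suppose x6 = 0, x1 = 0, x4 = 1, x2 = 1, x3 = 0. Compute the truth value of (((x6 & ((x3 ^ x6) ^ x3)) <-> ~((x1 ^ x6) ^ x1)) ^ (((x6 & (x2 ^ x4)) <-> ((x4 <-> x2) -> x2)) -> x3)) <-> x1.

Substituting x6=0, x1=0, x4=1, x2=1, x3=0:
x3 ^ x6 = 0 ^ 0 = 0
(x3 ^ x6) ^ x3 = 0 ^ 0 = 0
x6 & ((x3 ^ x6) ^ x3) = 0 & 0 = 0
x1 ^ x6 = 0 ^ 0 = 0
(x1 ^ x6) ^ x1 = 0 ^ 0 = 0
~((x1 ^ x6) ^ x1) = ~0 = 1
(x6 & ((x3 ^ x6) ^ x3)) <-> ~((x1 ^ x6) ^ x1) = 0 <-> 1 = 0
x2 ^ x4 = 1 ^ 1 = 0
x6 & (x2 ^ x4) = 0 & 0 = 0
x4 <-> x2 = 1 <-> 1 = 1
(x4 <-> x2) -> x2 = 1 -> 1 = 1
(x6 & (x2 ^ x4)) <-> ((x4 <-> x2) -> x2) = 0 <-> 1 = 0
((x6 & (x2 ^ x4)) <-> ((x4 <-> x2) -> x2)) -> x3 = 0 -> 0 = 1
((x6 & ((x3 ^ x6) ^ x3)) <-> ~((x1 ^ x6) ^ x1)) ^ (((x6 & (x2 ^ x4)) <-> ((x4 <-> x2) -> x2)) -> x3) = 0 ^ 1 = 1
(((x6 & ((x3 ^ x6) ^ x3)) <-> ~((x1 ^ x6) ^ x1)) ^ (((x6 & (x2 ^ x4)) <-> ((x4 <-> x2) -> x2)) -> x3)) <-> x1 = 1 <-> 0 = 0

0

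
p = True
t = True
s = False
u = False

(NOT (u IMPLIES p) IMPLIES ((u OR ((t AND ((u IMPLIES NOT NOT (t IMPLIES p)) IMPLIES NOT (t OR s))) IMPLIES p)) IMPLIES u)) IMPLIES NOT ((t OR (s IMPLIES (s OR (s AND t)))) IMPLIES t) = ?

u IMPLIES p = False IMPLIES True = True
NOT (u IMPLIES p) = NOT True = False
t IMPLIES p = True IMPLIES True = True
NOT (t IMPLIES p) = NOT True = False
NOT NOT (t IMPLIES p) = NOT False = True
u IMPLIES NOT NOT (t IMPLIES p) = False IMPLIES True = True
t OR s = True OR False = True
NOT (t OR s) = NOT True = False
(u IMPLIES NOT NOT (t IMPLIES p)) IMPLIES NOT (t OR s) = True IMPLIES False = False
t AND ((u IMPLIES NOT NOT (t IMPLIES p)) IMPLIES NOT (t OR s)) = True AND False = False
(t AND ((u IMPLIES NOT NOT (t IMPLIES p)) IMPLIES NOT (t OR s))) IMPLIES p = False IMPLIES True = True
u OR ((t AND ((u IMPLIES NOT NOT (t IMPLIES p)) IMPLIES NOT (t OR s))) IMPLIES p) = False OR True = True
(u OR ((t AND ((u IMPLIES NOT NOT (t IMPLIES p)) IMPLIES NOT (t OR s))) IMPLIES p)) IMPLIES u = True IMPLIES False = False
NOT (u IMPLIES p) IMPLIES ((u OR ((t AND ((u IMPLIES NOT NOT (t IMPLIES p)) IMPLIES NOT (t OR s))) IMPLIES p)) IMPLIES u) = False IMPLIES False = True
s AND t = False AND True = False
s OR (s AND t) = False OR False = False
s IMPLIES (s OR (s AND t)) = False IMPLIES False = True
t OR (s IMPLIES (s OR (s AND t))) = True OR True = True
(t OR (s IMPLIES (s OR (s AND t)))) IMPLIES t = True IMPLIES True = True
NOT ((t OR (s IMPLIES (s OR (s AND t)))) IMPLIES t) = NOT True = False
(NOT (u IMPLIES p) IMPLIES ((u OR ((t AND ((u IMPLIES NOT NOT (t IMPLIES p)) IMPLIES NOT (t OR s))) IMPLIES p)) IMPLIES u)) IMPLIES NOT ((t OR (s IMPLIES (s OR (s AND t)))) IMPLIES t) = True IMPLIES False = False

False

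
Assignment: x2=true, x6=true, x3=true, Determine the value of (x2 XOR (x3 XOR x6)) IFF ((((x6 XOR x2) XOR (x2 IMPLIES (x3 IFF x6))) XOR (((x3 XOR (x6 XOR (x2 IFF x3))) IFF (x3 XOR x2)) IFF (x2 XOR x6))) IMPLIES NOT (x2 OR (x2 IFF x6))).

true

x3 XOR x6 = true XOR true = false
x2 XOR (x3 XOR x6) = true XOR false = true
x6 XOR x2 = true XOR true = false
x3 IFF x6 = true IFF true = true
x2 IMPLIES (x3 IFF x6) = true IMPLIES true = true
(x6 XOR x2) XOR (x2 IMPLIES (x3 IFF x6)) = false XOR true = true
x2 IFF x3 = true IFF true = true
x6 XOR (x2 IFF x3) = true XOR true = false
x3 XOR (x6 XOR (x2 IFF x3)) = true XOR false = true
x3 XOR x2 = true XOR true = false
(x3 XOR (x6 XOR (x2 IFF x3))) IFF (x3 XOR x2) = true IFF false = false
x2 XOR x6 = true XOR true = false
((x3 XOR (x6 XOR (x2 IFF x3))) IFF (x3 XOR x2)) IFF (x2 XOR x6) = false IFF false = true
((x6 XOR x2) XOR (x2 IMPLIES (x3 IFF x6))) XOR (((x3 XOR (x6 XOR (x2 IFF x3))) IFF (x3 XOR x2)) IFF (x2 XOR x6)) = true XOR true = false
x2 IFF x6 = true IFF true = true
x2 OR (x2 IFF x6) = true OR true = true
NOT (x2 OR (x2 IFF x6)) = NOT true = false
(((x6 XOR x2) XOR (x2 IMPLIES (x3 IFF x6))) XOR (((x3 XOR (x6 XOR (x2 IFF x3))) IFF (x3 XOR x2)) IFF (x2 XOR x6))) IMPLIES NOT (x2 OR (x2 IFF x6)) = false IMPLIES false = true
(x2 XOR (x3 XOR x6)) IFF ((((x6 XOR x2) XOR (x2 IMPLIES (x3 IFF x6))) XOR (((x3 XOR (x6 XOR (x2 IFF x3))) IFF (x3 XOR x2)) IFF (x2 XOR x6))) IMPLIES NOT (x2 OR (x2 IFF x6))) = true IFF true = true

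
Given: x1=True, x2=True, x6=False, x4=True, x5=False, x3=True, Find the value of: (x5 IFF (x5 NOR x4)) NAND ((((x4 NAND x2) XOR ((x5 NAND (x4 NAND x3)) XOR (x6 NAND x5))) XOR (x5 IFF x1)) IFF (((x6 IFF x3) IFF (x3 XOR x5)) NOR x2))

False

x5 NOR x4 = False NOR True = False
x5 IFF (x5 NOR x4) = False IFF False = True
x4 NAND x2 = True NAND True = False
x4 NAND x3 = True NAND True = False
x5 NAND (x4 NAND x3) = False NAND False = True
x6 NAND x5 = False NAND False = True
(x5 NAND (x4 NAND x3)) XOR (x6 NAND x5) = True XOR True = False
(x4 NAND x2) XOR ((x5 NAND (x4 NAND x3)) XOR (x6 NAND x5)) = False XOR False = False
x5 IFF x1 = False IFF True = False
((x4 NAND x2) XOR ((x5 NAND (x4 NAND x3)) XOR (x6 NAND x5))) XOR (x5 IFF x1) = False XOR False = False
x6 IFF x3 = False IFF True = False
x3 XOR x5 = True XOR False = True
(x6 IFF x3) IFF (x3 XOR x5) = False IFF True = False
((x6 IFF x3) IFF (x3 XOR x5)) NOR x2 = False NOR True = False
(((x4 NAND x2) XOR ((x5 NAND (x4 NAND x3)) XOR (x6 NAND x5))) XOR (x5 IFF x1)) IFF (((x6 IFF x3) IFF (x3 XOR x5)) NOR x2) = False IFF False = True
(x5 IFF (x5 NOR x4)) NAND ((((x4 NAND x2) XOR ((x5 NAND (x4 NAND x3)) XOR (x6 NAND x5))) XOR (x5 IFF x1)) IFF (((x6 IFF x3) IFF (x3 XOR x5)) NOR x2)) = True NAND True = False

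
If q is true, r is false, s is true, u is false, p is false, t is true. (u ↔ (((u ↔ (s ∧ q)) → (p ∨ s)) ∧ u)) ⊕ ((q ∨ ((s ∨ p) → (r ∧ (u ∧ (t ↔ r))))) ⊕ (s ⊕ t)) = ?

s ∧ q = T ∧ T = T
u ↔ (s ∧ q) = F ↔ T = F
p ∨ s = F ∨ T = T
(u ↔ (s ∧ q)) → (p ∨ s) = F → T = T
((u ↔ (s ∧ q)) → (p ∨ s)) ∧ u = T ∧ F = F
u ↔ (((u ↔ (s ∧ q)) → (p ∨ s)) ∧ u) = F ↔ F = T
s ∨ p = T ∨ F = T
t ↔ r = T ↔ F = F
u ∧ (t ↔ r) = F ∧ F = F
r ∧ (u ∧ (t ↔ r)) = F ∧ F = F
(s ∨ p) → (r ∧ (u ∧ (t ↔ r))) = T → F = F
q ∨ ((s ∨ p) → (r ∧ (u ∧ (t ↔ r)))) = T ∨ F = T
s ⊕ t = T ⊕ T = F
(q ∨ ((s ∨ p) → (r ∧ (u ∧ (t ↔ r))))) ⊕ (s ⊕ t) = T ⊕ F = T
(u ↔ (((u ↔ (s ∧ q)) → (p ∨ s)) ∧ u)) ⊕ ((q ∨ ((s ∨ p) → (r ∧ (u ∧ (t ↔ r))))) ⊕ (s ⊕ t)) = T ⊕ T = F

F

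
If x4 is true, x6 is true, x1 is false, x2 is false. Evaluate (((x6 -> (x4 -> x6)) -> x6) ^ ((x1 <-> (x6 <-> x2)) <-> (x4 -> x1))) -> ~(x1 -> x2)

False

x4 -> x6 = True -> True = True
x6 -> (x4 -> x6) = True -> True = True
(x6 -> (x4 -> x6)) -> x6 = True -> True = True
x6 <-> x2 = True <-> False = False
x1 <-> (x6 <-> x2) = False <-> False = True
x4 -> x1 = True -> False = False
(x1 <-> (x6 <-> x2)) <-> (x4 -> x1) = True <-> False = False
((x6 -> (x4 -> x6)) -> x6) ^ ((x1 <-> (x6 <-> x2)) <-> (x4 -> x1)) = True ^ False = True
x1 -> x2 = False -> False = True
~(x1 -> x2) = ~True = False
(((x6 -> (x4 -> x6)) -> x6) ^ ((x1 <-> (x6 <-> x2)) <-> (x4 -> x1))) -> ~(x1 -> x2) = True -> False = False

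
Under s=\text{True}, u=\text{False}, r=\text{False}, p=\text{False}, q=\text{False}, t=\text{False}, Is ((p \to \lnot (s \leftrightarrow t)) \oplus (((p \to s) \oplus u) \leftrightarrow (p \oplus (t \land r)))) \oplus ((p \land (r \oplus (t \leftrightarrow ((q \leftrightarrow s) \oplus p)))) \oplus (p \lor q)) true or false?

s \leftrightarrow t = \text{True} \leftrightarrow \text{False} = \text{False}
\lnot (s \leftrightarrow t) = \lnot \text{False} = \text{True}
p \to \lnot (s \leftrightarrow t) = \text{False} \to \text{True} = \text{True}
p \to s = \text{False} \to \text{True} = \text{True}
(p \to s) \oplus u = \text{True} \oplus \text{False} = \text{True}
t \land r = \text{False} \land \text{False} = \text{False}
p \oplus (t \land r) = \text{False} \oplus \text{False} = \text{False}
((p \to s) \oplus u) \leftrightarrow (p \oplus (t \land r)) = \text{True} \leftrightarrow \text{False} = \text{False}
(p \to \lnot (s \leftrightarrow t)) \oplus (((p \to s) \oplus u) \leftrightarrow (p \oplus (t \land r))) = \text{True} \oplus \text{False} = \text{True}
q \leftrightarrow s = \text{False} \leftrightarrow \text{True} = \text{False}
(q \leftrightarrow s) \oplus p = \text{False} \oplus \text{False} = \text{False}
t \leftrightarrow ((q \leftrightarrow s) \oplus p) = \text{False} \leftrightarrow \text{False} = \text{True}
r \oplus (t \leftrightarrow ((q \leftrightarrow s) \oplus p)) = \text{False} \oplus \text{True} = \text{True}
p \land (r \oplus (t \leftrightarrow ((q \leftrightarrow s) \oplus p))) = \text{False} \land \text{True} = \text{False}
p \lor q = \text{False} \lor \text{False} = \text{False}
(p \land (r \oplus (t \leftrightarrow ((q \leftrightarrow s) \oplus p)))) \oplus (p \lor q) = \text{False} \oplus \text{False} = \text{False}
((p \to \lnot (s \leftrightarrow t)) \oplus (((p \to s) \oplus u) \leftrightarrow (p \oplus (t \land r)))) \oplus ((p \land (r \oplus (t \leftrightarrow ((q \leftrightarrow s) \oplus p)))) \oplus (p \lor q)) = \text{True} \oplus \text{False} = \text{True}

\text{True}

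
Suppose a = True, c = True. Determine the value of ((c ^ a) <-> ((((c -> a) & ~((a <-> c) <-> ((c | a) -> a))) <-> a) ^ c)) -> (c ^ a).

Substituting a=True, c=True:
c ^ a = True ^ True = False
c -> a = True -> True = True
a <-> c = True <-> True = True
c | a = True | True = True
(c | a) -> a = True -> True = True
(a <-> c) <-> ((c | a) -> a) = True <-> True = True
~((a <-> c) <-> ((c | a) -> a)) = ~True = False
(c -> a) & ~((a <-> c) <-> ((c | a) -> a)) = True & False = False
((c -> a) & ~((a <-> c) <-> ((c | a) -> a))) <-> a = False <-> True = False
(((c -> a) & ~((a <-> c) <-> ((c | a) -> a))) <-> a) ^ c = False ^ True = True
(c ^ a) <-> ((((c -> a) & ~((a <-> c) <-> ((c | a) -> a))) <-> a) ^ c) = False <-> True = False
c ^ a = True ^ True = False
((c ^ a) <-> ((((c -> a) & ~((a <-> c) <-> ((c | a) -> a))) <-> a) ^ c)) -> (c ^ a) = False -> False = True

True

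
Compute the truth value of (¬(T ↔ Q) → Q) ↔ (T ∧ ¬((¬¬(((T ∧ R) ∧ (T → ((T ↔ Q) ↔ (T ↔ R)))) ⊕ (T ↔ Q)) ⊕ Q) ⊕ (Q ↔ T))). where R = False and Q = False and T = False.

False

Substituting R=False, Q=False, T=False:
T ↔ Q = False ↔ False = True
¬(T ↔ Q) = ¬True = False
¬(T ↔ Q) → Q = False → False = True
T ∧ R = False ∧ False = False
T ↔ Q = False ↔ False = True
T ↔ R = False ↔ False = True
(T ↔ Q) ↔ (T ↔ R) = True ↔ True = True
T → ((T ↔ Q) ↔ (T ↔ R)) = False → True = True
(T ∧ R) ∧ (T → ((T ↔ Q) ↔ (T ↔ R))) = False ∧ True = False
T ↔ Q = False ↔ False = True
((T ∧ R) ∧ (T → ((T ↔ Q) ↔ (T ↔ R)))) ⊕ (T ↔ Q) = False ⊕ True = True
¬(((T ∧ R) ∧ (T → ((T ↔ Q) ↔ (T ↔ R)))) ⊕ (T ↔ Q)) = ¬True = False
¬¬(((T ∧ R) ∧ (T → ((T ↔ Q) ↔ (T ↔ R)))) ⊕ (T ↔ Q)) = ¬False = True
¬¬(((T ∧ R) ∧ (T → ((T ↔ Q) ↔ (T ↔ R)))) ⊕ (T ↔ Q)) ⊕ Q = True ⊕ False = True
Q ↔ T = False ↔ False = True
(¬¬(((T ∧ R) ∧ (T → ((T ↔ Q) ↔ (T ↔ R)))) ⊕ (T ↔ Q)) ⊕ Q) ⊕ (Q ↔ T) = True ⊕ True = False
¬((¬¬(((T ∧ R) ∧ (T → ((T ↔ Q) ↔ (T ↔ R)))) ⊕ (T ↔ Q)) ⊕ Q) ⊕ (Q ↔ T)) = ¬False = True
T ∧ ¬((¬¬(((T ∧ R) ∧ (T → ((T ↔ Q) ↔ (T ↔ R)))) ⊕ (T ↔ Q)) ⊕ Q) ⊕ (Q ↔ T)) = False ∧ True = False
(¬(T ↔ Q) → Q) ↔ (T ∧ ¬((¬¬(((T ∧ R) ∧ (T → ((T ↔ Q) ↔ (T ↔ R)))) ⊕ (T ↔ Q)) ⊕ Q) ⊕ (Q ↔ T))) = True ↔ False = False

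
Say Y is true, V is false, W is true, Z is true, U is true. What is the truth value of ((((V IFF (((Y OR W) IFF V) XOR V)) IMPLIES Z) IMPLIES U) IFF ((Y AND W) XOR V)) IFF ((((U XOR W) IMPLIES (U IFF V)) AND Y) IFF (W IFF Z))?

T

Y OR W = T OR T = T
(Y OR W) IFF V = T IFF F = F
((Y OR W) IFF V) XOR V = F XOR F = F
V IFF (((Y OR W) IFF V) XOR V) = F IFF F = T
(V IFF (((Y OR W) IFF V) XOR V)) IMPLIES Z = T IMPLIES T = T
((V IFF (((Y OR W) IFF V) XOR V)) IMPLIES Z) IMPLIES U = T IMPLIES T = T
Y AND W = T AND T = T
(Y AND W) XOR V = T XOR F = T
(((V IFF (((Y OR W) IFF V) XOR V)) IMPLIES Z) IMPLIES U) IFF ((Y AND W) XOR V) = T IFF T = T
U XOR W = T XOR T = F
U IFF V = T IFF F = F
(U XOR W) IMPLIES (U IFF V) = F IMPLIES F = T
((U XOR W) IMPLIES (U IFF V)) AND Y = T AND T = T
W IFF Z = T IFF T = T
(((U XOR W) IMPLIES (U IFF V)) AND Y) IFF (W IFF Z) = T IFF T = T
((((V IFF (((Y OR W) IFF V) XOR V)) IMPLIES Z) IMPLIES U) IFF ((Y AND W) XOR V)) IFF ((((U XOR W) IMPLIES (U IFF V)) AND Y) IFF (W IFF Z)) = T IFF T = T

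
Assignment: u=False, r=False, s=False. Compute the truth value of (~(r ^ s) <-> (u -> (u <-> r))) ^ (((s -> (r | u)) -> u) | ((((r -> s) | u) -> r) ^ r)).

r ^ s = False ^ False = False
~(r ^ s) = ~False = True
u <-> r = False <-> False = True
u -> (u <-> r) = False -> True = True
~(r ^ s) <-> (u -> (u <-> r)) = True <-> True = True
r | u = False | False = False
s -> (r | u) = False -> False = True
(s -> (r | u)) -> u = True -> False = False
r -> s = False -> False = True
(r -> s) | u = True | False = True
((r -> s) | u) -> r = True -> False = False
(((r -> s) | u) -> r) ^ r = False ^ False = False
((s -> (r | u)) -> u) | ((((r -> s) | u) -> r) ^ r) = False | False = False
(~(r ^ s) <-> (u -> (u <-> r))) ^ (((s -> (r | u)) -> u) | ((((r -> s) | u) -> r) ^ r)) = True ^ False = True

True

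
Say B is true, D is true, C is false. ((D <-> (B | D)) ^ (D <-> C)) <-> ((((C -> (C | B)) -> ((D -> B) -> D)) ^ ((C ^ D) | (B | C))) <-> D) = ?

0

B | D = 1 | 1 = 1
D <-> (B | D) = 1 <-> 1 = 1
D <-> C = 1 <-> 0 = 0
(D <-> (B | D)) ^ (D <-> C) = 1 ^ 0 = 1
C | B = 0 | 1 = 1
C -> (C | B) = 0 -> 1 = 1
D -> B = 1 -> 1 = 1
(D -> B) -> D = 1 -> 1 = 1
(C -> (C | B)) -> ((D -> B) -> D) = 1 -> 1 = 1
C ^ D = 0 ^ 1 = 1
B | C = 1 | 0 = 1
(C ^ D) | (B | C) = 1 | 1 = 1
((C -> (C | B)) -> ((D -> B) -> D)) ^ ((C ^ D) | (B | C)) = 1 ^ 1 = 0
(((C -> (C | B)) -> ((D -> B) -> D)) ^ ((C ^ D) | (B | C))) <-> D = 0 <-> 1 = 0
((D <-> (B | D)) ^ (D <-> C)) <-> ((((C -> (C | B)) -> ((D -> B) -> D)) ^ ((C ^ D) | (B | C))) <-> D) = 1 <-> 0 = 0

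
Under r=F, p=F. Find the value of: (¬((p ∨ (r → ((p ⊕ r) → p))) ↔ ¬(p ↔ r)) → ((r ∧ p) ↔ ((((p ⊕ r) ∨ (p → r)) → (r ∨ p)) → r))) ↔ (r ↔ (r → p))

T

p ⊕ r = F ⊕ F = F
(p ⊕ r) → p = F → F = T
r → ((p ⊕ r) → p) = F → T = T
p ∨ (r → ((p ⊕ r) → p)) = F ∨ T = T
p ↔ r = F ↔ F = T
¬(p ↔ r) = ¬T = F
(p ∨ (r → ((p ⊕ r) → p))) ↔ ¬(p ↔ r) = T ↔ F = F
¬((p ∨ (r → ((p ⊕ r) → p))) ↔ ¬(p ↔ r)) = ¬F = T
r ∧ p = F ∧ F = F
p ⊕ r = F ⊕ F = F
p → r = F → F = T
(p ⊕ r) ∨ (p → r) = F ∨ T = T
r ∨ p = F ∨ F = F
((p ⊕ r) ∨ (p → r)) → (r ∨ p) = T → F = F
(((p ⊕ r) ∨ (p → r)) → (r ∨ p)) → r = F → F = T
(r ∧ p) ↔ ((((p ⊕ r) ∨ (p → r)) → (r ∨ p)) → r) = F ↔ T = F
¬((p ∨ (r → ((p ⊕ r) → p))) ↔ ¬(p ↔ r)) → ((r ∧ p) ↔ ((((p ⊕ r) ∨ (p → r)) → (r ∨ p)) → r)) = T → F = F
r → p = F → F = T
r ↔ (r → p) = F ↔ T = F
(¬((p ∨ (r → ((p ⊕ r) → p))) ↔ ¬(p ↔ r)) → ((r ∧ p) ↔ ((((p ⊕ r) ∨ (p → r)) → (r ∨ p)) → r))) ↔ (r ↔ (r → p)) = F ↔ F = T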